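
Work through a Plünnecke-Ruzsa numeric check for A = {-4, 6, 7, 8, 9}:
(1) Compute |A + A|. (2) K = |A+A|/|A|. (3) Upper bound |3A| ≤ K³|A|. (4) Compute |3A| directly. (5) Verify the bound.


|A| = 5.
Step 1: Compute A + A by enumerating all 25 pairs.
A + A = {-8, 2, 3, 4, 5, 12, 13, 14, 15, 16, 17, 18}, so |A + A| = 12.
Step 2: Doubling constant K = |A + A|/|A| = 12/5 = 12/5 ≈ 2.4000.
Step 3: Plünnecke-Ruzsa gives |3A| ≤ K³·|A| = (2.4000)³ · 5 ≈ 69.1200.
Step 4: Compute 3A = A + A + A directly by enumerating all triples (a,b,c) ∈ A³; |3A| = 22.
Step 5: Check 22 ≤ 69.1200? Yes ✓.

K = 12/5, Plünnecke-Ruzsa bound K³|A| ≈ 69.1200, |3A| = 22, inequality holds.


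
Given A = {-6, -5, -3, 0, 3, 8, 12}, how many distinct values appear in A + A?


A + A = {a + a' : a, a' ∈ A}; |A| = 7.
General bounds: 2|A| - 1 ≤ |A + A| ≤ |A|(|A|+1)/2, i.e. 13 ≤ |A + A| ≤ 28.
Lower bound 2|A|-1 is attained iff A is an arithmetic progression.
Enumerate sums a + a' for a ≤ a' (symmetric, so this suffices):
a = -6: -6+-6=-12, -6+-5=-11, -6+-3=-9, -6+0=-6, -6+3=-3, -6+8=2, -6+12=6
a = -5: -5+-5=-10, -5+-3=-8, -5+0=-5, -5+3=-2, -5+8=3, -5+12=7
a = -3: -3+-3=-6, -3+0=-3, -3+3=0, -3+8=5, -3+12=9
a = 0: 0+0=0, 0+3=3, 0+8=8, 0+12=12
a = 3: 3+3=6, 3+8=11, 3+12=15
a = 8: 8+8=16, 8+12=20
a = 12: 12+12=24
Distinct sums: {-12, -11, -10, -9, -8, -6, -5, -3, -2, 0, 2, 3, 5, 6, 7, 8, 9, 11, 12, 15, 16, 20, 24}
|A + A| = 23

|A + A| = 23


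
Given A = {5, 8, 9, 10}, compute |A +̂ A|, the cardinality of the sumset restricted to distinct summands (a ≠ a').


Restricted sumset: A +̂ A = {a + a' : a ∈ A, a' ∈ A, a ≠ a'}.
Equivalently, take A + A and drop any sum 2a that is achievable ONLY as a + a for a ∈ A (i.e. sums representable only with equal summands).
Enumerate pairs (a, a') with a < a' (symmetric, so each unordered pair gives one sum; this covers all a ≠ a'):
  5 + 8 = 13
  5 + 9 = 14
  5 + 10 = 15
  8 + 9 = 17
  8 + 10 = 18
  9 + 10 = 19
Collected distinct sums: {13, 14, 15, 17, 18, 19}
|A +̂ A| = 6
(Reference bound: |A +̂ A| ≥ 2|A| - 3 for |A| ≥ 2, with |A| = 4 giving ≥ 5.)

|A +̂ A| = 6


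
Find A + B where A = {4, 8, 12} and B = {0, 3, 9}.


A + B = {a + b : a ∈ A, b ∈ B}.
Enumerate all |A|·|B| = 3·3 = 9 pairs (a, b) and collect distinct sums.
a = 4: 4+0=4, 4+3=7, 4+9=13
a = 8: 8+0=8, 8+3=11, 8+9=17
a = 12: 12+0=12, 12+3=15, 12+9=21
Collecting distinct sums: A + B = {4, 7, 8, 11, 12, 13, 15, 17, 21}
|A + B| = 9

A + B = {4, 7, 8, 11, 12, 13, 15, 17, 21}


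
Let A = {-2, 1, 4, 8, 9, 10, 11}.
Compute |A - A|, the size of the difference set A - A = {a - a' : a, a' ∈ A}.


A - A = {a - a' : a, a' ∈ A}; |A| = 7.
Bounds: 2|A|-1 ≤ |A - A| ≤ |A|² - |A| + 1, i.e. 13 ≤ |A - A| ≤ 43.
Note: 0 ∈ A - A always (from a - a). The set is symmetric: if d ∈ A - A then -d ∈ A - A.
Enumerate nonzero differences d = a - a' with a > a' (then include -d):
Positive differences: {1, 2, 3, 4, 5, 6, 7, 8, 9, 10, 11, 12, 13}
Full difference set: {0} ∪ (positive diffs) ∪ (negative diffs).
|A - A| = 1 + 2·13 = 27 (matches direct enumeration: 27).

|A - A| = 27


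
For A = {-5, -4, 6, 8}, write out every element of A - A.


A - A = {a - a' : a, a' ∈ A}.
Compute a - a' for each ordered pair (a, a'):
a = -5: -5--5=0, -5--4=-1, -5-6=-11, -5-8=-13
a = -4: -4--5=1, -4--4=0, -4-6=-10, -4-8=-12
a = 6: 6--5=11, 6--4=10, 6-6=0, 6-8=-2
a = 8: 8--5=13, 8--4=12, 8-6=2, 8-8=0
Collecting distinct values (and noting 0 appears from a-a):
A - A = {-13, -12, -11, -10, -2, -1, 0, 1, 2, 10, 11, 12, 13}
|A - A| = 13

A - A = {-13, -12, -11, -10, -2, -1, 0, 1, 2, 10, 11, 12, 13}


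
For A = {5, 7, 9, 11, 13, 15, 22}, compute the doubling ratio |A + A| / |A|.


|A| = 7.
Compute A + A by enumerating all 49 pairs.
A + A = {10, 12, 14, 16, 18, 20, 22, 24, 26, 27, 28, 29, 30, 31, 33, 35, 37, 44}, so |A + A| = 18.
K = |A + A| / |A| = 18/7 (already in lowest terms) ≈ 2.5714.
Reference: AP of size 7 gives K = 13/7 ≈ 1.8571; a fully generic set of size 7 gives K ≈ 4.0000.

|A| = 7, |A + A| = 18, K = 18/7.


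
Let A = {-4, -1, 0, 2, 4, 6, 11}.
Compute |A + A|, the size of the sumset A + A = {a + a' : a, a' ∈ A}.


A + A = {a + a' : a, a' ∈ A}; |A| = 7.
General bounds: 2|A| - 1 ≤ |A + A| ≤ |A|(|A|+1)/2, i.e. 13 ≤ |A + A| ≤ 28.
Lower bound 2|A|-1 is attained iff A is an arithmetic progression.
Enumerate sums a + a' for a ≤ a' (symmetric, so this suffices):
a = -4: -4+-4=-8, -4+-1=-5, -4+0=-4, -4+2=-2, -4+4=0, -4+6=2, -4+11=7
a = -1: -1+-1=-2, -1+0=-1, -1+2=1, -1+4=3, -1+6=5, -1+11=10
a = 0: 0+0=0, 0+2=2, 0+4=4, 0+6=6, 0+11=11
a = 2: 2+2=4, 2+4=6, 2+6=8, 2+11=13
a = 4: 4+4=8, 4+6=10, 4+11=15
a = 6: 6+6=12, 6+11=17
a = 11: 11+11=22
Distinct sums: {-8, -5, -4, -2, -1, 0, 1, 2, 3, 4, 5, 6, 7, 8, 10, 11, 12, 13, 15, 17, 22}
|A + A| = 21

|A + A| = 21


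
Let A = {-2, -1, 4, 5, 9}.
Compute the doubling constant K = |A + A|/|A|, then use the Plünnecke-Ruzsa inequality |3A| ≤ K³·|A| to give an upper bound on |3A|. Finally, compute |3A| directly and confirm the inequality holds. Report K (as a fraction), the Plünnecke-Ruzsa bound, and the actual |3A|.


|A| = 5.
Step 1: Compute A + A by enumerating all 25 pairs.
A + A = {-4, -3, -2, 2, 3, 4, 7, 8, 9, 10, 13, 14, 18}, so |A + A| = 13.
Step 2: Doubling constant K = |A + A|/|A| = 13/5 = 13/5 ≈ 2.6000.
Step 3: Plünnecke-Ruzsa gives |3A| ≤ K³·|A| = (2.6000)³ · 5 ≈ 87.8800.
Step 4: Compute 3A = A + A + A directly by enumerating all triples (a,b,c) ∈ A³; |3A| = 25.
Step 5: Check 25 ≤ 87.8800? Yes ✓.

K = 13/5, Plünnecke-Ruzsa bound K³|A| ≈ 87.8800, |3A| = 25, inequality holds.


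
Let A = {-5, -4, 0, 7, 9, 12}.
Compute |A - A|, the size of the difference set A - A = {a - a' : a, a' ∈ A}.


A - A = {a - a' : a, a' ∈ A}; |A| = 6.
Bounds: 2|A|-1 ≤ |A - A| ≤ |A|² - |A| + 1, i.e. 11 ≤ |A - A| ≤ 31.
Note: 0 ∈ A - A always (from a - a). The set is symmetric: if d ∈ A - A then -d ∈ A - A.
Enumerate nonzero differences d = a - a' with a > a' (then include -d):
Positive differences: {1, 2, 3, 4, 5, 7, 9, 11, 12, 13, 14, 16, 17}
Full difference set: {0} ∪ (positive diffs) ∪ (negative diffs).
|A - A| = 1 + 2·13 = 27 (matches direct enumeration: 27).

|A - A| = 27


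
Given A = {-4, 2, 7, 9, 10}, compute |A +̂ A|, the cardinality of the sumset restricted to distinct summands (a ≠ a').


Restricted sumset: A +̂ A = {a + a' : a ∈ A, a' ∈ A, a ≠ a'}.
Equivalently, take A + A and drop any sum 2a that is achievable ONLY as a + a for a ∈ A (i.e. sums representable only with equal summands).
Enumerate pairs (a, a') with a < a' (symmetric, so each unordered pair gives one sum; this covers all a ≠ a'):
  -4 + 2 = -2
  -4 + 7 = 3
  -4 + 9 = 5
  -4 + 10 = 6
  2 + 7 = 9
  2 + 9 = 11
  2 + 10 = 12
  7 + 9 = 16
  7 + 10 = 17
  9 + 10 = 19
Collected distinct sums: {-2, 3, 5, 6, 9, 11, 12, 16, 17, 19}
|A +̂ A| = 10
(Reference bound: |A +̂ A| ≥ 2|A| - 3 for |A| ≥ 2, with |A| = 5 giving ≥ 7.)

|A +̂ A| = 10


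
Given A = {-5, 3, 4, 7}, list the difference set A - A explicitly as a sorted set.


A - A = {a - a' : a, a' ∈ A}.
Compute a - a' for each ordered pair (a, a'):
a = -5: -5--5=0, -5-3=-8, -5-4=-9, -5-7=-12
a = 3: 3--5=8, 3-3=0, 3-4=-1, 3-7=-4
a = 4: 4--5=9, 4-3=1, 4-4=0, 4-7=-3
a = 7: 7--5=12, 7-3=4, 7-4=3, 7-7=0
Collecting distinct values (and noting 0 appears from a-a):
A - A = {-12, -9, -8, -4, -3, -1, 0, 1, 3, 4, 8, 9, 12}
|A - A| = 13

A - A = {-12, -9, -8, -4, -3, -1, 0, 1, 3, 4, 8, 9, 12}


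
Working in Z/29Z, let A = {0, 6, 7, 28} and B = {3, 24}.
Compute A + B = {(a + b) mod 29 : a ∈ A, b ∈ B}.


Work in Z/29Z: reduce every sum a + b modulo 29.
Enumerate all 8 pairs:
a = 0: 0+3=3, 0+24=24
a = 6: 6+3=9, 6+24=1
a = 7: 7+3=10, 7+24=2
a = 28: 28+3=2, 28+24=23
Distinct residues collected: {1, 2, 3, 9, 10, 23, 24}
|A + B| = 7 (out of 29 total residues).

A + B = {1, 2, 3, 9, 10, 23, 24}


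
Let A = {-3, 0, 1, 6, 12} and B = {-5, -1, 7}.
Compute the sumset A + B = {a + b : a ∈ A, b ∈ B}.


A + B = {a + b : a ∈ A, b ∈ B}.
Enumerate all |A|·|B| = 5·3 = 15 pairs (a, b) and collect distinct sums.
a = -3: -3+-5=-8, -3+-1=-4, -3+7=4
a = 0: 0+-5=-5, 0+-1=-1, 0+7=7
a = 1: 1+-5=-4, 1+-1=0, 1+7=8
a = 6: 6+-5=1, 6+-1=5, 6+7=13
a = 12: 12+-5=7, 12+-1=11, 12+7=19
Collecting distinct sums: A + B = {-8, -5, -4, -1, 0, 1, 4, 5, 7, 8, 11, 13, 19}
|A + B| = 13

A + B = {-8, -5, -4, -1, 0, 1, 4, 5, 7, 8, 11, 13, 19}


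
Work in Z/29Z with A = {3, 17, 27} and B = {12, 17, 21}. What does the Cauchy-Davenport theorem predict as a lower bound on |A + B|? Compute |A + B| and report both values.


Cauchy-Davenport: |A + B| ≥ min(p, |A| + |B| - 1) for A, B nonempty in Z/pZ.
|A| = 3, |B| = 3, p = 29.
CD lower bound = min(29, 3 + 3 - 1) = min(29, 5) = 5.
Compute A + B mod 29 directly:
a = 3: 3+12=15, 3+17=20, 3+21=24
a = 17: 17+12=0, 17+17=5, 17+21=9
a = 27: 27+12=10, 27+17=15, 27+21=19
A + B = {0, 5, 9, 10, 15, 19, 20, 24}, so |A + B| = 8.
Verify: 8 ≥ 5? Yes ✓.

CD lower bound = 5, actual |A + B| = 8.


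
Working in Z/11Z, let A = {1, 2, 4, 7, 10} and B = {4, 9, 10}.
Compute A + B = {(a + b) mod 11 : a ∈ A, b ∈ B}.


Work in Z/11Z: reduce every sum a + b modulo 11.
Enumerate all 15 pairs:
a = 1: 1+4=5, 1+9=10, 1+10=0
a = 2: 2+4=6, 2+9=0, 2+10=1
a = 4: 4+4=8, 4+9=2, 4+10=3
a = 7: 7+4=0, 7+9=5, 7+10=6
a = 10: 10+4=3, 10+9=8, 10+10=9
Distinct residues collected: {0, 1, 2, 3, 5, 6, 8, 9, 10}
|A + B| = 9 (out of 11 total residues).

A + B = {0, 1, 2, 3, 5, 6, 8, 9, 10}


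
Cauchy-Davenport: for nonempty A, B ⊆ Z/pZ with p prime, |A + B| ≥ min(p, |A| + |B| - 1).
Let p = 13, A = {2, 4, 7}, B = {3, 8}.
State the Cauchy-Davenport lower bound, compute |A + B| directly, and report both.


Cauchy-Davenport: |A + B| ≥ min(p, |A| + |B| - 1) for A, B nonempty in Z/pZ.
|A| = 3, |B| = 2, p = 13.
CD lower bound = min(13, 3 + 2 - 1) = min(13, 4) = 4.
Compute A + B mod 13 directly:
a = 2: 2+3=5, 2+8=10
a = 4: 4+3=7, 4+8=12
a = 7: 7+3=10, 7+8=2
A + B = {2, 5, 7, 10, 12}, so |A + B| = 5.
Verify: 5 ≥ 4? Yes ✓.

CD lower bound = 4, actual |A + B| = 5.


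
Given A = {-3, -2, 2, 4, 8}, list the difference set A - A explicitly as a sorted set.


A - A = {a - a' : a, a' ∈ A}.
Compute a - a' for each ordered pair (a, a'):
a = -3: -3--3=0, -3--2=-1, -3-2=-5, -3-4=-7, -3-8=-11
a = -2: -2--3=1, -2--2=0, -2-2=-4, -2-4=-6, -2-8=-10
a = 2: 2--3=5, 2--2=4, 2-2=0, 2-4=-2, 2-8=-6
a = 4: 4--3=7, 4--2=6, 4-2=2, 4-4=0, 4-8=-4
a = 8: 8--3=11, 8--2=10, 8-2=6, 8-4=4, 8-8=0
Collecting distinct values (and noting 0 appears from a-a):
A - A = {-11, -10, -7, -6, -5, -4, -2, -1, 0, 1, 2, 4, 5, 6, 7, 10, 11}
|A - A| = 17

A - A = {-11, -10, -7, -6, -5, -4, -2, -1, 0, 1, 2, 4, 5, 6, 7, 10, 11}


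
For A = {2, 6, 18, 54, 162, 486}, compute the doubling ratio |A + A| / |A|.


|A| = 6.
Compute A + A by enumerating all 36 pairs.
A + A = {4, 8, 12, 20, 24, 36, 56, 60, 72, 108, 164, 168, 180, 216, 324, 488, 492, 504, 540, 648, 972}, so |A + A| = 21.
K = |A + A| / |A| = 21/6 = 7/2 ≈ 3.5000.
Reference: AP of size 6 gives K = 11/6 ≈ 1.8333; a fully generic set of size 6 gives K ≈ 3.5000.

|A| = 6, |A + A| = 21, K = 21/6 = 7/2.


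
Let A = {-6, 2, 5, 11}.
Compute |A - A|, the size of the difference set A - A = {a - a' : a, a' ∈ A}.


A - A = {a - a' : a, a' ∈ A}; |A| = 4.
Bounds: 2|A|-1 ≤ |A - A| ≤ |A|² - |A| + 1, i.e. 7 ≤ |A - A| ≤ 13.
Note: 0 ∈ A - A always (from a - a). The set is symmetric: if d ∈ A - A then -d ∈ A - A.
Enumerate nonzero differences d = a - a' with a > a' (then include -d):
Positive differences: {3, 6, 8, 9, 11, 17}
Full difference set: {0} ∪ (positive diffs) ∪ (negative diffs).
|A - A| = 1 + 2·6 = 13 (matches direct enumeration: 13).

|A - A| = 13


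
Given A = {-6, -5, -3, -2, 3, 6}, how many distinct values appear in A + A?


A + A = {a + a' : a, a' ∈ A}; |A| = 6.
General bounds: 2|A| - 1 ≤ |A + A| ≤ |A|(|A|+1)/2, i.e. 11 ≤ |A + A| ≤ 21.
Lower bound 2|A|-1 is attained iff A is an arithmetic progression.
Enumerate sums a + a' for a ≤ a' (symmetric, so this suffices):
a = -6: -6+-6=-12, -6+-5=-11, -6+-3=-9, -6+-2=-8, -6+3=-3, -6+6=0
a = -5: -5+-5=-10, -5+-3=-8, -5+-2=-7, -5+3=-2, -5+6=1
a = -3: -3+-3=-6, -3+-2=-5, -3+3=0, -3+6=3
a = -2: -2+-2=-4, -2+3=1, -2+6=4
a = 3: 3+3=6, 3+6=9
a = 6: 6+6=12
Distinct sums: {-12, -11, -10, -9, -8, -7, -6, -5, -4, -3, -2, 0, 1, 3, 4, 6, 9, 12}
|A + A| = 18

|A + A| = 18


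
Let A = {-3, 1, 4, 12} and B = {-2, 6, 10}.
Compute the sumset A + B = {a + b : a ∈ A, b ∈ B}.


A + B = {a + b : a ∈ A, b ∈ B}.
Enumerate all |A|·|B| = 4·3 = 12 pairs (a, b) and collect distinct sums.
a = -3: -3+-2=-5, -3+6=3, -3+10=7
a = 1: 1+-2=-1, 1+6=7, 1+10=11
a = 4: 4+-2=2, 4+6=10, 4+10=14
a = 12: 12+-2=10, 12+6=18, 12+10=22
Collecting distinct sums: A + B = {-5, -1, 2, 3, 7, 10, 11, 14, 18, 22}
|A + B| = 10

A + B = {-5, -1, 2, 3, 7, 10, 11, 14, 18, 22}


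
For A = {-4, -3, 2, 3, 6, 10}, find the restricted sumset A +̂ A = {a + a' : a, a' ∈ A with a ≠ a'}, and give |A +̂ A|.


Restricted sumset: A +̂ A = {a + a' : a ∈ A, a' ∈ A, a ≠ a'}.
Equivalently, take A + A and drop any sum 2a that is achievable ONLY as a + a for a ∈ A (i.e. sums representable only with equal summands).
Enumerate pairs (a, a') with a < a' (symmetric, so each unordered pair gives one sum; this covers all a ≠ a'):
  -4 + -3 = -7
  -4 + 2 = -2
  -4 + 3 = -1
  -4 + 6 = 2
  -4 + 10 = 6
  -3 + 2 = -1
  -3 + 3 = 0
  -3 + 6 = 3
  -3 + 10 = 7
  2 + 3 = 5
  2 + 6 = 8
  2 + 10 = 12
  3 + 6 = 9
  3 + 10 = 13
  6 + 10 = 16
Collected distinct sums: {-7, -2, -1, 0, 2, 3, 5, 6, 7, 8, 9, 12, 13, 16}
|A +̂ A| = 14
(Reference bound: |A +̂ A| ≥ 2|A| - 3 for |A| ≥ 2, with |A| = 6 giving ≥ 9.)

|A +̂ A| = 14


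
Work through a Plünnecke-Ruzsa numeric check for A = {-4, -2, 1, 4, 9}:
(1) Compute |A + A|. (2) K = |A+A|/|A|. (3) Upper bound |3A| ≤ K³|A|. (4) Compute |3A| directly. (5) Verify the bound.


|A| = 5.
Step 1: Compute A + A by enumerating all 25 pairs.
A + A = {-8, -6, -4, -3, -1, 0, 2, 5, 7, 8, 10, 13, 18}, so |A + A| = 13.
Step 2: Doubling constant K = |A + A|/|A| = 13/5 = 13/5 ≈ 2.6000.
Step 3: Plünnecke-Ruzsa gives |3A| ≤ K³·|A| = (2.6000)³ · 5 ≈ 87.8800.
Step 4: Compute 3A = A + A + A directly by enumerating all triples (a,b,c) ∈ A³; |3A| = 25.
Step 5: Check 25 ≤ 87.8800? Yes ✓.

K = 13/5, Plünnecke-Ruzsa bound K³|A| ≈ 87.8800, |3A| = 25, inequality holds.


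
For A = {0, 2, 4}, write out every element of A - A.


A - A = {a - a' : a, a' ∈ A}.
Compute a - a' for each ordered pair (a, a'):
a = 0: 0-0=0, 0-2=-2, 0-4=-4
a = 2: 2-0=2, 2-2=0, 2-4=-2
a = 4: 4-0=4, 4-2=2, 4-4=0
Collecting distinct values (and noting 0 appears from a-a):
A - A = {-4, -2, 0, 2, 4}
|A - A| = 5

A - A = {-4, -2, 0, 2, 4}


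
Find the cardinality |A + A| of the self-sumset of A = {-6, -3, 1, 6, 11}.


A + A = {a + a' : a, a' ∈ A}; |A| = 5.
General bounds: 2|A| - 1 ≤ |A + A| ≤ |A|(|A|+1)/2, i.e. 9 ≤ |A + A| ≤ 15.
Lower bound 2|A|-1 is attained iff A is an arithmetic progression.
Enumerate sums a + a' for a ≤ a' (symmetric, so this suffices):
a = -6: -6+-6=-12, -6+-3=-9, -6+1=-5, -6+6=0, -6+11=5
a = -3: -3+-3=-6, -3+1=-2, -3+6=3, -3+11=8
a = 1: 1+1=2, 1+6=7, 1+11=12
a = 6: 6+6=12, 6+11=17
a = 11: 11+11=22
Distinct sums: {-12, -9, -6, -5, -2, 0, 2, 3, 5, 7, 8, 12, 17, 22}
|A + A| = 14

|A + A| = 14


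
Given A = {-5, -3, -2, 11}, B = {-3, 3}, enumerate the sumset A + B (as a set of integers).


A + B = {a + b : a ∈ A, b ∈ B}.
Enumerate all |A|·|B| = 4·2 = 8 pairs (a, b) and collect distinct sums.
a = -5: -5+-3=-8, -5+3=-2
a = -3: -3+-3=-6, -3+3=0
a = -2: -2+-3=-5, -2+3=1
a = 11: 11+-3=8, 11+3=14
Collecting distinct sums: A + B = {-8, -6, -5, -2, 0, 1, 8, 14}
|A + B| = 8

A + B = {-8, -6, -5, -2, 0, 1, 8, 14}


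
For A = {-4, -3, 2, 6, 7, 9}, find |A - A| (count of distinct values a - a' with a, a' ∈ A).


A - A = {a - a' : a, a' ∈ A}; |A| = 6.
Bounds: 2|A|-1 ≤ |A - A| ≤ |A|² - |A| + 1, i.e. 11 ≤ |A - A| ≤ 31.
Note: 0 ∈ A - A always (from a - a). The set is symmetric: if d ∈ A - A then -d ∈ A - A.
Enumerate nonzero differences d = a - a' with a > a' (then include -d):
Positive differences: {1, 2, 3, 4, 5, 6, 7, 9, 10, 11, 12, 13}
Full difference set: {0} ∪ (positive diffs) ∪ (negative diffs).
|A - A| = 1 + 2·12 = 25 (matches direct enumeration: 25).

|A - A| = 25


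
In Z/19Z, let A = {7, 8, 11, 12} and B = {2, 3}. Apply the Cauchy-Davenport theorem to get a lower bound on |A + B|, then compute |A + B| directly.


Cauchy-Davenport: |A + B| ≥ min(p, |A| + |B| - 1) for A, B nonempty in Z/pZ.
|A| = 4, |B| = 2, p = 19.
CD lower bound = min(19, 4 + 2 - 1) = min(19, 5) = 5.
Compute A + B mod 19 directly:
a = 7: 7+2=9, 7+3=10
a = 8: 8+2=10, 8+3=11
a = 11: 11+2=13, 11+3=14
a = 12: 12+2=14, 12+3=15
A + B = {9, 10, 11, 13, 14, 15}, so |A + B| = 6.
Verify: 6 ≥ 5? Yes ✓.

CD lower bound = 5, actual |A + B| = 6.


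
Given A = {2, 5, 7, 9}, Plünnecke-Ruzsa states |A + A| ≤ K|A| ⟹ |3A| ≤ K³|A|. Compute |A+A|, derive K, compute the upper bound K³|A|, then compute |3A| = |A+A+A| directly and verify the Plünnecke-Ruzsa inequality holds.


|A| = 4.
Step 1: Compute A + A by enumerating all 16 pairs.
A + A = {4, 7, 9, 10, 11, 12, 14, 16, 18}, so |A + A| = 9.
Step 2: Doubling constant K = |A + A|/|A| = 9/4 = 9/4 ≈ 2.2500.
Step 3: Plünnecke-Ruzsa gives |3A| ≤ K³·|A| = (2.2500)³ · 4 ≈ 45.5625.
Step 4: Compute 3A = A + A + A directly by enumerating all triples (a,b,c) ∈ A³; |3A| = 16.
Step 5: Check 16 ≤ 45.5625? Yes ✓.

K = 9/4, Plünnecke-Ruzsa bound K³|A| ≈ 45.5625, |3A| = 16, inequality holds.


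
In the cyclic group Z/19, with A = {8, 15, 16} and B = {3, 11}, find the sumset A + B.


Work in Z/19Z: reduce every sum a + b modulo 19.
Enumerate all 6 pairs:
a = 8: 8+3=11, 8+11=0
a = 15: 15+3=18, 15+11=7
a = 16: 16+3=0, 16+11=8
Distinct residues collected: {0, 7, 8, 11, 18}
|A + B| = 5 (out of 19 total residues).

A + B = {0, 7, 8, 11, 18}


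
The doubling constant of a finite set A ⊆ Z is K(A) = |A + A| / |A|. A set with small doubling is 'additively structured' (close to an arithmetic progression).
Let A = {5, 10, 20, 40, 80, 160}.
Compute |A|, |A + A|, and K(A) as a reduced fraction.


|A| = 6.
Compute A + A by enumerating all 36 pairs.
A + A = {10, 15, 20, 25, 30, 40, 45, 50, 60, 80, 85, 90, 100, 120, 160, 165, 170, 180, 200, 240, 320}, so |A + A| = 21.
K = |A + A| / |A| = 21/6 = 7/2 ≈ 3.5000.
Reference: AP of size 6 gives K = 11/6 ≈ 1.8333; a fully generic set of size 6 gives K ≈ 3.5000.

|A| = 6, |A + A| = 21, K = 21/6 = 7/2.


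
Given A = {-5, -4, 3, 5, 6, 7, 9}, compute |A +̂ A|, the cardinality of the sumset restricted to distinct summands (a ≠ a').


Restricted sumset: A +̂ A = {a + a' : a ∈ A, a' ∈ A, a ≠ a'}.
Equivalently, take A + A and drop any sum 2a that is achievable ONLY as a + a for a ∈ A (i.e. sums representable only with equal summands).
Enumerate pairs (a, a') with a < a' (symmetric, so each unordered pair gives one sum; this covers all a ≠ a'):
  -5 + -4 = -9
  -5 + 3 = -2
  -5 + 5 = 0
  -5 + 6 = 1
  -5 + 7 = 2
  -5 + 9 = 4
  -4 + 3 = -1
  -4 + 5 = 1
  -4 + 6 = 2
  -4 + 7 = 3
  -4 + 9 = 5
  3 + 5 = 8
  3 + 6 = 9
  3 + 7 = 10
  3 + 9 = 12
  5 + 6 = 11
  5 + 7 = 12
  5 + 9 = 14
  6 + 7 = 13
  6 + 9 = 15
  7 + 9 = 16
Collected distinct sums: {-9, -2, -1, 0, 1, 2, 3, 4, 5, 8, 9, 10, 11, 12, 13, 14, 15, 16}
|A +̂ A| = 18
(Reference bound: |A +̂ A| ≥ 2|A| - 3 for |A| ≥ 2, with |A| = 7 giving ≥ 11.)

|A +̂ A| = 18


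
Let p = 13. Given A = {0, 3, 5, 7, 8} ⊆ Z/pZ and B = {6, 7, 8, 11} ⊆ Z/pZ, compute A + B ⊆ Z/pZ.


Work in Z/13Z: reduce every sum a + b modulo 13.
Enumerate all 20 pairs:
a = 0: 0+6=6, 0+7=7, 0+8=8, 0+11=11
a = 3: 3+6=9, 3+7=10, 3+8=11, 3+11=1
a = 5: 5+6=11, 5+7=12, 5+8=0, 5+11=3
a = 7: 7+6=0, 7+7=1, 7+8=2, 7+11=5
a = 8: 8+6=1, 8+7=2, 8+8=3, 8+11=6
Distinct residues collected: {0, 1, 2, 3, 5, 6, 7, 8, 9, 10, 11, 12}
|A + B| = 12 (out of 13 total residues).

A + B = {0, 1, 2, 3, 5, 6, 7, 8, 9, 10, 11, 12}


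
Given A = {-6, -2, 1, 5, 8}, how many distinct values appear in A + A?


A + A = {a + a' : a, a' ∈ A}; |A| = 5.
General bounds: 2|A| - 1 ≤ |A + A| ≤ |A|(|A|+1)/2, i.e. 9 ≤ |A + A| ≤ 15.
Lower bound 2|A|-1 is attained iff A is an arithmetic progression.
Enumerate sums a + a' for a ≤ a' (symmetric, so this suffices):
a = -6: -6+-6=-12, -6+-2=-8, -6+1=-5, -6+5=-1, -6+8=2
a = -2: -2+-2=-4, -2+1=-1, -2+5=3, -2+8=6
a = 1: 1+1=2, 1+5=6, 1+8=9
a = 5: 5+5=10, 5+8=13
a = 8: 8+8=16
Distinct sums: {-12, -8, -5, -4, -1, 2, 3, 6, 9, 10, 13, 16}
|A + A| = 12

|A + A| = 12


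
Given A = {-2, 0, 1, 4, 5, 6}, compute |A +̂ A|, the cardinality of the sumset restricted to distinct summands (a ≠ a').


Restricted sumset: A +̂ A = {a + a' : a ∈ A, a' ∈ A, a ≠ a'}.
Equivalently, take A + A and drop any sum 2a that is achievable ONLY as a + a for a ∈ A (i.e. sums representable only with equal summands).
Enumerate pairs (a, a') with a < a' (symmetric, so each unordered pair gives one sum; this covers all a ≠ a'):
  -2 + 0 = -2
  -2 + 1 = -1
  -2 + 4 = 2
  -2 + 5 = 3
  -2 + 6 = 4
  0 + 1 = 1
  0 + 4 = 4
  0 + 5 = 5
  0 + 6 = 6
  1 + 4 = 5
  1 + 5 = 6
  1 + 6 = 7
  4 + 5 = 9
  4 + 6 = 10
  5 + 6 = 11
Collected distinct sums: {-2, -1, 1, 2, 3, 4, 5, 6, 7, 9, 10, 11}
|A +̂ A| = 12
(Reference bound: |A +̂ A| ≥ 2|A| - 3 for |A| ≥ 2, with |A| = 6 giving ≥ 9.)

|A +̂ A| = 12


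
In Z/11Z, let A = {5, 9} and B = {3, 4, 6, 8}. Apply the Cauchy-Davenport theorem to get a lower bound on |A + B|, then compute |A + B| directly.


Cauchy-Davenport: |A + B| ≥ min(p, |A| + |B| - 1) for A, B nonempty in Z/pZ.
|A| = 2, |B| = 4, p = 11.
CD lower bound = min(11, 2 + 4 - 1) = min(11, 5) = 5.
Compute A + B mod 11 directly:
a = 5: 5+3=8, 5+4=9, 5+6=0, 5+8=2
a = 9: 9+3=1, 9+4=2, 9+6=4, 9+8=6
A + B = {0, 1, 2, 4, 6, 8, 9}, so |A + B| = 7.
Verify: 7 ≥ 5? Yes ✓.

CD lower bound = 5, actual |A + B| = 7.


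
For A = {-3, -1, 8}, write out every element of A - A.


A - A = {a - a' : a, a' ∈ A}.
Compute a - a' for each ordered pair (a, a'):
a = -3: -3--3=0, -3--1=-2, -3-8=-11
a = -1: -1--3=2, -1--1=0, -1-8=-9
a = 8: 8--3=11, 8--1=9, 8-8=0
Collecting distinct values (and noting 0 appears from a-a):
A - A = {-11, -9, -2, 0, 2, 9, 11}
|A - A| = 7

A - A = {-11, -9, -2, 0, 2, 9, 11}


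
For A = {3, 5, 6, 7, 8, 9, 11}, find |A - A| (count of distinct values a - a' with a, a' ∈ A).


A - A = {a - a' : a, a' ∈ A}; |A| = 7.
Bounds: 2|A|-1 ≤ |A - A| ≤ |A|² - |A| + 1, i.e. 13 ≤ |A - A| ≤ 43.
Note: 0 ∈ A - A always (from a - a). The set is symmetric: if d ∈ A - A then -d ∈ A - A.
Enumerate nonzero differences d = a - a' with a > a' (then include -d):
Positive differences: {1, 2, 3, 4, 5, 6, 8}
Full difference set: {0} ∪ (positive diffs) ∪ (negative diffs).
|A - A| = 1 + 2·7 = 15 (matches direct enumeration: 15).

|A - A| = 15


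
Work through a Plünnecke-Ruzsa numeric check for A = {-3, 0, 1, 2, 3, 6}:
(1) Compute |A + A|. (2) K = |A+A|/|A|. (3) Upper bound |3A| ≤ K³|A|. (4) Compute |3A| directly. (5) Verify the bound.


|A| = 6.
Step 1: Compute A + A by enumerating all 36 pairs.
A + A = {-6, -3, -2, -1, 0, 1, 2, 3, 4, 5, 6, 7, 8, 9, 12}, so |A + A| = 15.
Step 2: Doubling constant K = |A + A|/|A| = 15/6 = 15/6 ≈ 2.5000.
Step 3: Plünnecke-Ruzsa gives |3A| ≤ K³·|A| = (2.5000)³ · 6 ≈ 93.7500.
Step 4: Compute 3A = A + A + A directly by enumerating all triples (a,b,c) ∈ A³; |3A| = 24.
Step 5: Check 24 ≤ 93.7500? Yes ✓.

K = 15/6, Plünnecke-Ruzsa bound K³|A| ≈ 93.7500, |3A| = 24, inequality holds.


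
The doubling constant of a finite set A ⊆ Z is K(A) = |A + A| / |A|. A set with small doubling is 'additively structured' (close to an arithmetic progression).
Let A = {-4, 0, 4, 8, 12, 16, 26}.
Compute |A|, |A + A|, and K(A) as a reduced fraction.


|A| = 7.
Compute A + A by enumerating all 49 pairs.
A + A = {-8, -4, 0, 4, 8, 12, 16, 20, 22, 24, 26, 28, 30, 32, 34, 38, 42, 52}, so |A + A| = 18.
K = |A + A| / |A| = 18/7 (already in lowest terms) ≈ 2.5714.
Reference: AP of size 7 gives K = 13/7 ≈ 1.8571; a fully generic set of size 7 gives K ≈ 4.0000.

|A| = 7, |A + A| = 18, K = 18/7.


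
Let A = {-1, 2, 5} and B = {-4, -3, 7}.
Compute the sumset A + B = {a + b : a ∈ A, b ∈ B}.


A + B = {a + b : a ∈ A, b ∈ B}.
Enumerate all |A|·|B| = 3·3 = 9 pairs (a, b) and collect distinct sums.
a = -1: -1+-4=-5, -1+-3=-4, -1+7=6
a = 2: 2+-4=-2, 2+-3=-1, 2+7=9
a = 5: 5+-4=1, 5+-3=2, 5+7=12
Collecting distinct sums: A + B = {-5, -4, -2, -1, 1, 2, 6, 9, 12}
|A + B| = 9

A + B = {-5, -4, -2, -1, 1, 2, 6, 9, 12}


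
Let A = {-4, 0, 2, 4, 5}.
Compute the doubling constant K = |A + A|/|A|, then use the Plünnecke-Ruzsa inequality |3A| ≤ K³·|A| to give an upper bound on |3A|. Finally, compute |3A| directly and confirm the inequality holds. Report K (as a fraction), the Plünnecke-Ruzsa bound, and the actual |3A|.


|A| = 5.
Step 1: Compute A + A by enumerating all 25 pairs.
A + A = {-8, -4, -2, 0, 1, 2, 4, 5, 6, 7, 8, 9, 10}, so |A + A| = 13.
Step 2: Doubling constant K = |A + A|/|A| = 13/5 = 13/5 ≈ 2.6000.
Step 3: Plünnecke-Ruzsa gives |3A| ≤ K³·|A| = (2.6000)³ · 5 ≈ 87.8800.
Step 4: Compute 3A = A + A + A directly by enumerating all triples (a,b,c) ∈ A³; |3A| = 22.
Step 5: Check 22 ≤ 87.8800? Yes ✓.

K = 13/5, Plünnecke-Ruzsa bound K³|A| ≈ 87.8800, |3A| = 22, inequality holds.


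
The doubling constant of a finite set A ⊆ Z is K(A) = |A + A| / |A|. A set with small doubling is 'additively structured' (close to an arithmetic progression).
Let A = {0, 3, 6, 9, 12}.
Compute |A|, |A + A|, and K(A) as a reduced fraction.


|A| = 5.
Compute A + A by enumerating all 25 pairs.
A + A = {0, 3, 6, 9, 12, 15, 18, 21, 24}, so |A + A| = 9.
K = |A + A| / |A| = 9/5 (already in lowest terms) ≈ 1.8000.
Reference: AP of size 5 gives K = 9/5 ≈ 1.8000; a fully generic set of size 5 gives K ≈ 3.0000.

|A| = 5, |A + A| = 9, K = 9/5.


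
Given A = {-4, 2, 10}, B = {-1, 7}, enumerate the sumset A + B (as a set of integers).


A + B = {a + b : a ∈ A, b ∈ B}.
Enumerate all |A|·|B| = 3·2 = 6 pairs (a, b) and collect distinct sums.
a = -4: -4+-1=-5, -4+7=3
a = 2: 2+-1=1, 2+7=9
a = 10: 10+-1=9, 10+7=17
Collecting distinct sums: A + B = {-5, 1, 3, 9, 17}
|A + B| = 5

A + B = {-5, 1, 3, 9, 17}


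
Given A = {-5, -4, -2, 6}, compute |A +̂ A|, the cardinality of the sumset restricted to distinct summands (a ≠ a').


Restricted sumset: A +̂ A = {a + a' : a ∈ A, a' ∈ A, a ≠ a'}.
Equivalently, take A + A and drop any sum 2a that is achievable ONLY as a + a for a ∈ A (i.e. sums representable only with equal summands).
Enumerate pairs (a, a') with a < a' (symmetric, so each unordered pair gives one sum; this covers all a ≠ a'):
  -5 + -4 = -9
  -5 + -2 = -7
  -5 + 6 = 1
  -4 + -2 = -6
  -4 + 6 = 2
  -2 + 6 = 4
Collected distinct sums: {-9, -7, -6, 1, 2, 4}
|A +̂ A| = 6
(Reference bound: |A +̂ A| ≥ 2|A| - 3 for |A| ≥ 2, with |A| = 4 giving ≥ 5.)

|A +̂ A| = 6


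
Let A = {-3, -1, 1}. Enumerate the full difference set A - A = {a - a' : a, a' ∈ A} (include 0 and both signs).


A - A = {a - a' : a, a' ∈ A}.
Compute a - a' for each ordered pair (a, a'):
a = -3: -3--3=0, -3--1=-2, -3-1=-4
a = -1: -1--3=2, -1--1=0, -1-1=-2
a = 1: 1--3=4, 1--1=2, 1-1=0
Collecting distinct values (and noting 0 appears from a-a):
A - A = {-4, -2, 0, 2, 4}
|A - A| = 5

A - A = {-4, -2, 0, 2, 4}


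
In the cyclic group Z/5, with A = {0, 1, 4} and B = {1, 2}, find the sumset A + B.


Work in Z/5Z: reduce every sum a + b modulo 5.
Enumerate all 6 pairs:
a = 0: 0+1=1, 0+2=2
a = 1: 1+1=2, 1+2=3
a = 4: 4+1=0, 4+2=1
Distinct residues collected: {0, 1, 2, 3}
|A + B| = 4 (out of 5 total residues).

A + B = {0, 1, 2, 3}


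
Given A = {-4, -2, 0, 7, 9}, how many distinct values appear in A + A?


A + A = {a + a' : a, a' ∈ A}; |A| = 5.
General bounds: 2|A| - 1 ≤ |A + A| ≤ |A|(|A|+1)/2, i.e. 9 ≤ |A + A| ≤ 15.
Lower bound 2|A|-1 is attained iff A is an arithmetic progression.
Enumerate sums a + a' for a ≤ a' (symmetric, so this suffices):
a = -4: -4+-4=-8, -4+-2=-6, -4+0=-4, -4+7=3, -4+9=5
a = -2: -2+-2=-4, -2+0=-2, -2+7=5, -2+9=7
a = 0: 0+0=0, 0+7=7, 0+9=9
a = 7: 7+7=14, 7+9=16
a = 9: 9+9=18
Distinct sums: {-8, -6, -4, -2, 0, 3, 5, 7, 9, 14, 16, 18}
|A + A| = 12

|A + A| = 12


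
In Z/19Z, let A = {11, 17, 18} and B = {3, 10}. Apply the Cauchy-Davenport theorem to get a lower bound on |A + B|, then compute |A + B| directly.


Cauchy-Davenport: |A + B| ≥ min(p, |A| + |B| - 1) for A, B nonempty in Z/pZ.
|A| = 3, |B| = 2, p = 19.
CD lower bound = min(19, 3 + 2 - 1) = min(19, 4) = 4.
Compute A + B mod 19 directly:
a = 11: 11+3=14, 11+10=2
a = 17: 17+3=1, 17+10=8
a = 18: 18+3=2, 18+10=9
A + B = {1, 2, 8, 9, 14}, so |A + B| = 5.
Verify: 5 ≥ 4? Yes ✓.

CD lower bound = 4, actual |A + B| = 5.


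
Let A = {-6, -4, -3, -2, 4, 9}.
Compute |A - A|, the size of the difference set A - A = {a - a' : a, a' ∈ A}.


A - A = {a - a' : a, a' ∈ A}; |A| = 6.
Bounds: 2|A|-1 ≤ |A - A| ≤ |A|² - |A| + 1, i.e. 11 ≤ |A - A| ≤ 31.
Note: 0 ∈ A - A always (from a - a). The set is symmetric: if d ∈ A - A then -d ∈ A - A.
Enumerate nonzero differences d = a - a' with a > a' (then include -d):
Positive differences: {1, 2, 3, 4, 5, 6, 7, 8, 10, 11, 12, 13, 15}
Full difference set: {0} ∪ (positive diffs) ∪ (negative diffs).
|A - A| = 1 + 2·13 = 27 (matches direct enumeration: 27).

|A - A| = 27


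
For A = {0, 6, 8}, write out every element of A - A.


A - A = {a - a' : a, a' ∈ A}.
Compute a - a' for each ordered pair (a, a'):
a = 0: 0-0=0, 0-6=-6, 0-8=-8
a = 6: 6-0=6, 6-6=0, 6-8=-2
a = 8: 8-0=8, 8-6=2, 8-8=0
Collecting distinct values (and noting 0 appears from a-a):
A - A = {-8, -6, -2, 0, 2, 6, 8}
|A - A| = 7

A - A = {-8, -6, -2, 0, 2, 6, 8}


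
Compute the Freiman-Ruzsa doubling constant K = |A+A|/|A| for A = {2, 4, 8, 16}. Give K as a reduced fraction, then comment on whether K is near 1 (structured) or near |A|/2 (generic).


|A| = 4.
Compute A + A by enumerating all 16 pairs.
A + A = {4, 6, 8, 10, 12, 16, 18, 20, 24, 32}, so |A + A| = 10.
K = |A + A| / |A| = 10/4 = 5/2 ≈ 2.5000.
Reference: AP of size 4 gives K = 7/4 ≈ 1.7500; a fully generic set of size 4 gives K ≈ 2.5000.

|A| = 4, |A + A| = 10, K = 10/4 = 5/2.


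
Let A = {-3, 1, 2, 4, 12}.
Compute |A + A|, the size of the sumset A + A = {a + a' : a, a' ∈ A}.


A + A = {a + a' : a, a' ∈ A}; |A| = 5.
General bounds: 2|A| - 1 ≤ |A + A| ≤ |A|(|A|+1)/2, i.e. 9 ≤ |A + A| ≤ 15.
Lower bound 2|A|-1 is attained iff A is an arithmetic progression.
Enumerate sums a + a' for a ≤ a' (symmetric, so this suffices):
a = -3: -3+-3=-6, -3+1=-2, -3+2=-1, -3+4=1, -3+12=9
a = 1: 1+1=2, 1+2=3, 1+4=5, 1+12=13
a = 2: 2+2=4, 2+4=6, 2+12=14
a = 4: 4+4=8, 4+12=16
a = 12: 12+12=24
Distinct sums: {-6, -2, -1, 1, 2, 3, 4, 5, 6, 8, 9, 13, 14, 16, 24}
|A + A| = 15

|A + A| = 15


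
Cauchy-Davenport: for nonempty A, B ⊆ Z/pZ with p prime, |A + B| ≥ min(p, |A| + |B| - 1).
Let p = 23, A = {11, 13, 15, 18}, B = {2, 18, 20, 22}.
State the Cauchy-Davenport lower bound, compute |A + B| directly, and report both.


Cauchy-Davenport: |A + B| ≥ min(p, |A| + |B| - 1) for A, B nonempty in Z/pZ.
|A| = 4, |B| = 4, p = 23.
CD lower bound = min(23, 4 + 4 - 1) = min(23, 7) = 7.
Compute A + B mod 23 directly:
a = 11: 11+2=13, 11+18=6, 11+20=8, 11+22=10
a = 13: 13+2=15, 13+18=8, 13+20=10, 13+22=12
a = 15: 15+2=17, 15+18=10, 15+20=12, 15+22=14
a = 18: 18+2=20, 18+18=13, 18+20=15, 18+22=17
A + B = {6, 8, 10, 12, 13, 14, 15, 17, 20}, so |A + B| = 9.
Verify: 9 ≥ 7? Yes ✓.

CD lower bound = 7, actual |A + B| = 9.


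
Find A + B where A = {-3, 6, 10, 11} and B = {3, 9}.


A + B = {a + b : a ∈ A, b ∈ B}.
Enumerate all |A|·|B| = 4·2 = 8 pairs (a, b) and collect distinct sums.
a = -3: -3+3=0, -3+9=6
a = 6: 6+3=9, 6+9=15
a = 10: 10+3=13, 10+9=19
a = 11: 11+3=14, 11+9=20
Collecting distinct sums: A + B = {0, 6, 9, 13, 14, 15, 19, 20}
|A + B| = 8

A + B = {0, 6, 9, 13, 14, 15, 19, 20}


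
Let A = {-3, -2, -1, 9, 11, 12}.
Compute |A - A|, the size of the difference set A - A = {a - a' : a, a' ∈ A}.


A - A = {a - a' : a, a' ∈ A}; |A| = 6.
Bounds: 2|A|-1 ≤ |A - A| ≤ |A|² - |A| + 1, i.e. 11 ≤ |A - A| ≤ 31.
Note: 0 ∈ A - A always (from a - a). The set is symmetric: if d ∈ A - A then -d ∈ A - A.
Enumerate nonzero differences d = a - a' with a > a' (then include -d):
Positive differences: {1, 2, 3, 10, 11, 12, 13, 14, 15}
Full difference set: {0} ∪ (positive diffs) ∪ (negative diffs).
|A - A| = 1 + 2·9 = 19 (matches direct enumeration: 19).

|A - A| = 19


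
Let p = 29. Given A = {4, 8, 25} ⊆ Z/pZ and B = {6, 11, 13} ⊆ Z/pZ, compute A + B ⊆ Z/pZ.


Work in Z/29Z: reduce every sum a + b modulo 29.
Enumerate all 9 pairs:
a = 4: 4+6=10, 4+11=15, 4+13=17
a = 8: 8+6=14, 8+11=19, 8+13=21
a = 25: 25+6=2, 25+11=7, 25+13=9
Distinct residues collected: {2, 7, 9, 10, 14, 15, 17, 19, 21}
|A + B| = 9 (out of 29 total residues).

A + B = {2, 7, 9, 10, 14, 15, 17, 19, 21}


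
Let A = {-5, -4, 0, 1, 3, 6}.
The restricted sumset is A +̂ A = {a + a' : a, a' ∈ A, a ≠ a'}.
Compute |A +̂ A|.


Restricted sumset: A +̂ A = {a + a' : a ∈ A, a' ∈ A, a ≠ a'}.
Equivalently, take A + A and drop any sum 2a that is achievable ONLY as a + a for a ∈ A (i.e. sums representable only with equal summands).
Enumerate pairs (a, a') with a < a' (symmetric, so each unordered pair gives one sum; this covers all a ≠ a'):
  -5 + -4 = -9
  -5 + 0 = -5
  -5 + 1 = -4
  -5 + 3 = -2
  -5 + 6 = 1
  -4 + 0 = -4
  -4 + 1 = -3
  -4 + 3 = -1
  -4 + 6 = 2
  0 + 1 = 1
  0 + 3 = 3
  0 + 6 = 6
  1 + 3 = 4
  1 + 6 = 7
  3 + 6 = 9
Collected distinct sums: {-9, -5, -4, -3, -2, -1, 1, 2, 3, 4, 6, 7, 9}
|A +̂ A| = 13
(Reference bound: |A +̂ A| ≥ 2|A| - 3 for |A| ≥ 2, with |A| = 6 giving ≥ 9.)

|A +̂ A| = 13


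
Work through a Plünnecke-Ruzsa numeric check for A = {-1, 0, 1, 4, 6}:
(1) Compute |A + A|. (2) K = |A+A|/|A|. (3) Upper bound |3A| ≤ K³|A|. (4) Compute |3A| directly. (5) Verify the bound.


|A| = 5.
Step 1: Compute A + A by enumerating all 25 pairs.
A + A = {-2, -1, 0, 1, 2, 3, 4, 5, 6, 7, 8, 10, 12}, so |A + A| = 13.
Step 2: Doubling constant K = |A + A|/|A| = 13/5 = 13/5 ≈ 2.6000.
Step 3: Plünnecke-Ruzsa gives |3A| ≤ K³·|A| = (2.6000)³ · 5 ≈ 87.8800.
Step 4: Compute 3A = A + A + A directly by enumerating all triples (a,b,c) ∈ A³; |3A| = 20.
Step 5: Check 20 ≤ 87.8800? Yes ✓.

K = 13/5, Plünnecke-Ruzsa bound K³|A| ≈ 87.8800, |3A| = 20, inequality holds.


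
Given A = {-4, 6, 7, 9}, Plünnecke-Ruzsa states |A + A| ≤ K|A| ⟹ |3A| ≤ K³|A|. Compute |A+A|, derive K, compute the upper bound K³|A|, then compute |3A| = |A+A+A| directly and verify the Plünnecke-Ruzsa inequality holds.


|A| = 4.
Step 1: Compute A + A by enumerating all 16 pairs.
A + A = {-8, 2, 3, 5, 12, 13, 14, 15, 16, 18}, so |A + A| = 10.
Step 2: Doubling constant K = |A + A|/|A| = 10/4 = 10/4 ≈ 2.5000.
Step 3: Plünnecke-Ruzsa gives |3A| ≤ K³·|A| = (2.5000)³ · 4 ≈ 62.5000.
Step 4: Compute 3A = A + A + A directly by enumerating all triples (a,b,c) ∈ A³; |3A| = 19.
Step 5: Check 19 ≤ 62.5000? Yes ✓.

K = 10/4, Plünnecke-Ruzsa bound K³|A| ≈ 62.5000, |3A| = 19, inequality holds.


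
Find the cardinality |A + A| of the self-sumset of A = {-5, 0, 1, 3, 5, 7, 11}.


A + A = {a + a' : a, a' ∈ A}; |A| = 7.
General bounds: 2|A| - 1 ≤ |A + A| ≤ |A|(|A|+1)/2, i.e. 13 ≤ |A + A| ≤ 28.
Lower bound 2|A|-1 is attained iff A is an arithmetic progression.
Enumerate sums a + a' for a ≤ a' (symmetric, so this suffices):
a = -5: -5+-5=-10, -5+0=-5, -5+1=-4, -5+3=-2, -5+5=0, -5+7=2, -5+11=6
a = 0: 0+0=0, 0+1=1, 0+3=3, 0+5=5, 0+7=7, 0+11=11
a = 1: 1+1=2, 1+3=4, 1+5=6, 1+7=8, 1+11=12
a = 3: 3+3=6, 3+5=8, 3+7=10, 3+11=14
a = 5: 5+5=10, 5+7=12, 5+11=16
a = 7: 7+7=14, 7+11=18
a = 11: 11+11=22
Distinct sums: {-10, -5, -4, -2, 0, 1, 2, 3, 4, 5, 6, 7, 8, 10, 11, 12, 14, 16, 18, 22}
|A + A| = 20

|A + A| = 20


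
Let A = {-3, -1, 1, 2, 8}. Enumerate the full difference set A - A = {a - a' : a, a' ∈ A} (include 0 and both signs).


A - A = {a - a' : a, a' ∈ A}.
Compute a - a' for each ordered pair (a, a'):
a = -3: -3--3=0, -3--1=-2, -3-1=-4, -3-2=-5, -3-8=-11
a = -1: -1--3=2, -1--1=0, -1-1=-2, -1-2=-3, -1-8=-9
a = 1: 1--3=4, 1--1=2, 1-1=0, 1-2=-1, 1-8=-7
a = 2: 2--3=5, 2--1=3, 2-1=1, 2-2=0, 2-8=-6
a = 8: 8--3=11, 8--1=9, 8-1=7, 8-2=6, 8-8=0
Collecting distinct values (and noting 0 appears from a-a):
A - A = {-11, -9, -7, -6, -5, -4, -3, -2, -1, 0, 1, 2, 3, 4, 5, 6, 7, 9, 11}
|A - A| = 19

A - A = {-11, -9, -7, -6, -5, -4, -3, -2, -1, 0, 1, 2, 3, 4, 5, 6, 7, 9, 11}


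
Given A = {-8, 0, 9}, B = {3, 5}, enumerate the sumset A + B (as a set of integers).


A + B = {a + b : a ∈ A, b ∈ B}.
Enumerate all |A|·|B| = 3·2 = 6 pairs (a, b) and collect distinct sums.
a = -8: -8+3=-5, -8+5=-3
a = 0: 0+3=3, 0+5=5
a = 9: 9+3=12, 9+5=14
Collecting distinct sums: A + B = {-5, -3, 3, 5, 12, 14}
|A + B| = 6

A + B = {-5, -3, 3, 5, 12, 14}


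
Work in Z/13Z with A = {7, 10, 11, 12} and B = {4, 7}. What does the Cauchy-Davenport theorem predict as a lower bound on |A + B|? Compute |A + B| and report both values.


Cauchy-Davenport: |A + B| ≥ min(p, |A| + |B| - 1) for A, B nonempty in Z/pZ.
|A| = 4, |B| = 2, p = 13.
CD lower bound = min(13, 4 + 2 - 1) = min(13, 5) = 5.
Compute A + B mod 13 directly:
a = 7: 7+4=11, 7+7=1
a = 10: 10+4=1, 10+7=4
a = 11: 11+4=2, 11+7=5
a = 12: 12+4=3, 12+7=6
A + B = {1, 2, 3, 4, 5, 6, 11}, so |A + B| = 7.
Verify: 7 ≥ 5? Yes ✓.

CD lower bound = 5, actual |A + B| = 7.


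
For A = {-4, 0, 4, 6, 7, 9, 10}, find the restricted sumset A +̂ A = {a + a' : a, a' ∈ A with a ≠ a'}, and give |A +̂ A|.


Restricted sumset: A +̂ A = {a + a' : a ∈ A, a' ∈ A, a ≠ a'}.
Equivalently, take A + A and drop any sum 2a that is achievable ONLY as a + a for a ∈ A (i.e. sums representable only with equal summands).
Enumerate pairs (a, a') with a < a' (symmetric, so each unordered pair gives one sum; this covers all a ≠ a'):
  -4 + 0 = -4
  -4 + 4 = 0
  -4 + 6 = 2
  -4 + 7 = 3
  -4 + 9 = 5
  -4 + 10 = 6
  0 + 4 = 4
  0 + 6 = 6
  0 + 7 = 7
  0 + 9 = 9
  0 + 10 = 10
  4 + 6 = 10
  4 + 7 = 11
  4 + 9 = 13
  4 + 10 = 14
  6 + 7 = 13
  6 + 9 = 15
  6 + 10 = 16
  7 + 9 = 16
  7 + 10 = 17
  9 + 10 = 19
Collected distinct sums: {-4, 0, 2, 3, 4, 5, 6, 7, 9, 10, 11, 13, 14, 15, 16, 17, 19}
|A +̂ A| = 17
(Reference bound: |A +̂ A| ≥ 2|A| - 3 for |A| ≥ 2, with |A| = 7 giving ≥ 11.)

|A +̂ A| = 17


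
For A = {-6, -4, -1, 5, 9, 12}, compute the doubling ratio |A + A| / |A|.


|A| = 6.
Compute A + A by enumerating all 36 pairs.
A + A = {-12, -10, -8, -7, -5, -2, -1, 1, 3, 4, 5, 6, 8, 10, 11, 14, 17, 18, 21, 24}, so |A + A| = 20.
K = |A + A| / |A| = 20/6 = 10/3 ≈ 3.3333.
Reference: AP of size 6 gives K = 11/6 ≈ 1.8333; a fully generic set of size 6 gives K ≈ 3.5000.

|A| = 6, |A + A| = 20, K = 20/6 = 10/3.


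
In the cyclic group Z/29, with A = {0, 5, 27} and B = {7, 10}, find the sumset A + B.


Work in Z/29Z: reduce every sum a + b modulo 29.
Enumerate all 6 pairs:
a = 0: 0+7=7, 0+10=10
a = 5: 5+7=12, 5+10=15
a = 27: 27+7=5, 27+10=8
Distinct residues collected: {5, 7, 8, 10, 12, 15}
|A + B| = 6 (out of 29 total residues).

A + B = {5, 7, 8, 10, 12, 15}


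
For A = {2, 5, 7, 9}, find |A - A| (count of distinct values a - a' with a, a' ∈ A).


A - A = {a - a' : a, a' ∈ A}; |A| = 4.
Bounds: 2|A|-1 ≤ |A - A| ≤ |A|² - |A| + 1, i.e. 7 ≤ |A - A| ≤ 13.
Note: 0 ∈ A - A always (from a - a). The set is symmetric: if d ∈ A - A then -d ∈ A - A.
Enumerate nonzero differences d = a - a' with a > a' (then include -d):
Positive differences: {2, 3, 4, 5, 7}
Full difference set: {0} ∪ (positive diffs) ∪ (negative diffs).
|A - A| = 1 + 2·5 = 11 (matches direct enumeration: 11).

|A - A| = 11
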